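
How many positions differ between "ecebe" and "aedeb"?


Comparing "ecebe" and "aedeb" position by position:
  Position 0: 'e' vs 'a' => DIFFER
  Position 1: 'c' vs 'e' => DIFFER
  Position 2: 'e' vs 'd' => DIFFER
  Position 3: 'b' vs 'e' => DIFFER
  Position 4: 'e' vs 'b' => DIFFER
Positions that differ: 5

5


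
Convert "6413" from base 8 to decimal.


Input: "6413" in base 8
Positional expansion:
  Digit '6' (value 6) x 8^3 = 3072
  Digit '4' (value 4) x 8^2 = 256
  Digit '1' (value 1) x 8^1 = 8
  Digit '3' (value 3) x 8^0 = 3
Sum = 3339

3339


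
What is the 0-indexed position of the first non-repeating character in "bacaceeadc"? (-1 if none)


Input: bacaceeadc
Character frequencies:
  'a': 3
  'b': 1
  'c': 3
  'd': 1
  'e': 2
Scanning left to right for freq == 1:
  Position 0 ('b'): unique! => answer = 0

0


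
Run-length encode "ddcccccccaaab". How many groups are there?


Input: ddcccccccaaab
Scanning for consecutive runs:
  Group 1: 'd' x 2 (positions 0-1)
  Group 2: 'c' x 7 (positions 2-8)
  Group 3: 'a' x 3 (positions 9-11)
  Group 4: 'b' x 1 (positions 12-12)
Total groups: 4

4


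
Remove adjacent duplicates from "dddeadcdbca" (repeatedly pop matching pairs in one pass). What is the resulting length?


Input: dddeadcdbca
Stack-based adjacent duplicate removal:
  Read 'd': push. Stack: d
  Read 'd': matches stack top 'd' => pop. Stack: (empty)
  Read 'd': push. Stack: d
  Read 'e': push. Stack: de
  Read 'a': push. Stack: dea
  Read 'd': push. Stack: dead
  Read 'c': push. Stack: deadc
  Read 'd': push. Stack: deadcd
  Read 'b': push. Stack: deadcdb
  Read 'c': push. Stack: deadcdbc
  Read 'a': push. Stack: deadcdbca
Final stack: "deadcdbca" (length 9)

9


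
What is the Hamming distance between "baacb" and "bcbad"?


Comparing "baacb" and "bcbad" position by position:
  Position 0: 'b' vs 'b' => same
  Position 1: 'a' vs 'c' => differ
  Position 2: 'a' vs 'b' => differ
  Position 3: 'c' vs 'a' => differ
  Position 4: 'b' vs 'd' => differ
Total differences (Hamming distance): 4

4


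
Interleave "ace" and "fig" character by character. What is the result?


Interleaving "ace" and "fig":
  Position 0: 'a' from first, 'f' from second => "af"
  Position 1: 'c' from first, 'i' from second => "ci"
  Position 2: 'e' from first, 'g' from second => "eg"
Result: afcieg

afcieg


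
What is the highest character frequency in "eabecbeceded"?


Input: eabecbeceded
Character counts:
  'a': 1
  'b': 2
  'c': 2
  'd': 2
  'e': 5
Maximum frequency: 5

5


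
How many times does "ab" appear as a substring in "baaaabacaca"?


Searching for "ab" in "baaaabacaca"
Scanning each position:
  Position 0: "ba" => no
  Position 1: "aa" => no
  Position 2: "aa" => no
  Position 3: "aa" => no
  Position 4: "ab" => MATCH
  Position 5: "ba" => no
  Position 6: "ac" => no
  Position 7: "ca" => no
  Position 8: "ac" => no
  Position 9: "ca" => no
Total occurrences: 1

1


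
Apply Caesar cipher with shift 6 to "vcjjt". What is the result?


Caesar cipher: shift "vcjjt" by 6
  'v' (pos 21) + 6 = pos 1 = 'b'
  'c' (pos 2) + 6 = pos 8 = 'i'
  'j' (pos 9) + 6 = pos 15 = 'p'
  'j' (pos 9) + 6 = pos 15 = 'p'
  't' (pos 19) + 6 = pos 25 = 'z'
Result: bippz

bippz


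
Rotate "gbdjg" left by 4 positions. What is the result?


Input: "gbdjg", rotate left by 4
First 4 characters: "gbdj"
Remaining characters: "g"
Concatenate remaining + first: "g" + "gbdj" = "ggbdj"

ggbdj


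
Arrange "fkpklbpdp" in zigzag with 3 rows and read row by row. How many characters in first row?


Zigzag "fkpklbpdp" into 3 rows:
Placing characters:
  'f' => row 0
  'k' => row 1
  'p' => row 2
  'k' => row 1
  'l' => row 0
  'b' => row 1
  'p' => row 2
  'd' => row 1
  'p' => row 0
Rows:
  Row 0: "flp"
  Row 1: "kkbd"
  Row 2: "pp"
First row length: 3

3


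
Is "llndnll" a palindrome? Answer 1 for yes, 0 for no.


Input: llndnll
Reversed: llndnll
  Compare pos 0 ('l') with pos 6 ('l'): match
  Compare pos 1 ('l') with pos 5 ('l'): match
  Compare pos 2 ('n') with pos 4 ('n'): match
Result: palindrome

1


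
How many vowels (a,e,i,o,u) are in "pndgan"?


Input: pndgan
Checking each character:
  'p' at position 0: consonant
  'n' at position 1: consonant
  'd' at position 2: consonant
  'g' at position 3: consonant
  'a' at position 4: vowel (running total: 1)
  'n' at position 5: consonant
Total vowels: 1

1


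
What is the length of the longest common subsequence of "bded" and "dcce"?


LCS of "bded" and "dcce"
DP table:
           d    c    c    e
      0    0    0    0    0
  b   0    0    0    0    0
  d   0    1    1    1    1
  e   0    1    1    1    2
  d   0    1    1    1    2
LCS length = dp[4][4] = 2

2


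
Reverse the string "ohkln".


Input: ohkln
Reading characters right to left:
  Position 4: 'n'
  Position 3: 'l'
  Position 2: 'k'
  Position 1: 'h'
  Position 0: 'o'
Reversed: nlkho

nlkho


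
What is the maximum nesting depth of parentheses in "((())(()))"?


Input: "((())(()))"
Tracking depth:
  Position 0 '(': depth becomes 1
  Position 1 '(': depth becomes 2
  Position 2 '(': depth becomes 3
  Position 3 ')': depth becomes 2
  Position 4 ')': depth becomes 1
  Position 5 '(': depth becomes 2
  Position 6 '(': depth becomes 3
  Position 7 ')': depth becomes 2
  Position 8 ')': depth becomes 1
  Position 9 ')': depth becomes 0
Maximum depth reached: 3

3


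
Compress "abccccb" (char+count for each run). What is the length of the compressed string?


Input: abccccb
Runs:
  'a' x 1 => "a1"
  'b' x 1 => "b1"
  'c' x 4 => "c4"
  'b' x 1 => "b1"
Compressed: "a1b1c4b1"
Compressed length: 8

8


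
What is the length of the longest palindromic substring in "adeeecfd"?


Input: "adeeecfd"
Checking substrings for palindromes:
  [2:5] "eee" (len 3) => palindrome
  [2:4] "ee" (len 2) => palindrome
  [3:5] "ee" (len 2) => palindrome
Longest palindromic substring: "eee" with length 3

3


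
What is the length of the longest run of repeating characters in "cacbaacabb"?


Input: "cacbaacabb"
Scanning for longest run:
  Position 1 ('a'): new char, reset run to 1
  Position 2 ('c'): new char, reset run to 1
  Position 3 ('b'): new char, reset run to 1
  Position 4 ('a'): new char, reset run to 1
  Position 5 ('a'): continues run of 'a', length=2
  Position 6 ('c'): new char, reset run to 1
  Position 7 ('a'): new char, reset run to 1
  Position 8 ('b'): new char, reset run to 1
  Position 9 ('b'): continues run of 'b', length=2
Longest run: 'a' with length 2

2


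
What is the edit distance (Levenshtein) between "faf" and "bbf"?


Computing edit distance: "faf" -> "bbf"
DP table:
           b    b    f
      0    1    2    3
  f   1    1    2    2
  a   2    2    2    3
  f   3    3    3    2
Edit distance = dp[3][3] = 2

2


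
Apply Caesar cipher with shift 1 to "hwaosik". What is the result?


Caesar cipher: shift "hwaosik" by 1
  'h' (pos 7) + 1 = pos 8 = 'i'
  'w' (pos 22) + 1 = pos 23 = 'x'
  'a' (pos 0) + 1 = pos 1 = 'b'
  'o' (pos 14) + 1 = pos 15 = 'p'
  's' (pos 18) + 1 = pos 19 = 't'
  'i' (pos 8) + 1 = pos 9 = 'j'
  'k' (pos 10) + 1 = pos 11 = 'l'
Result: ixbptjl

ixbptjl


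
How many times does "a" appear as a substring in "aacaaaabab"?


Searching for "a" in "aacaaaabab"
Scanning each position:
  Position 0: "a" => MATCH
  Position 1: "a" => MATCH
  Position 2: "c" => no
  Position 3: "a" => MATCH
  Position 4: "a" => MATCH
  Position 5: "a" => MATCH
  Position 6: "a" => MATCH
  Position 7: "b" => no
  Position 8: "a" => MATCH
  Position 9: "b" => no
Total occurrences: 7

7


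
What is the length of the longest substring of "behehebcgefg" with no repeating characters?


Input: "behehebcgefg"
Sliding window (track last position of each char):
  Position 0 ('b'): window [0,0] length 1 -- new best
  Position 1 ('e'): window [0,1] length 2 -- new best
  Position 2 ('h'): window [0,2] length 3 -- new best
  Position 3 ('e'): repeat (last at 1), move window start to 2
  Position 3 ('e'): window [2,3] length 2
  Position 4 ('h'): repeat (last at 2), move window start to 3
  Position 4 ('h'): window [3,4] length 2
  Position 5 ('e'): repeat (last at 3), move window start to 4
  Position 5 ('e'): window [4,5] length 2
  Position 6 ('b'): window [4,6] length 3
  Position 7 ('c'): window [4,7] length 4 -- new best
  Position 8 ('g'): window [4,8] length 5 -- new best
  Position 9 ('e'): repeat (last at 5), move window start to 6
  Position 9 ('e'): window [6,9] length 4
  Position 10 ('f'): window [6,10] length 5
  Position 11 ('g'): repeat (last at 8), move window start to 9
  Position 11 ('g'): window [9,11] length 3
Longest substring with no repeats: "hebcg" with length 5

5


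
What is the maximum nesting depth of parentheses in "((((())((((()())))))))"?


Input: "((((())((((()())))))))"
Tracking depth:
  Position 0 '(': depth becomes 1
  Position 1 '(': depth becomes 2
  Position 2 '(': depth becomes 3
  Position 3 '(': depth becomes 4
  Position 4 '(': depth becomes 5
  Position 5 ')': depth becomes 4
  Position 6 ')': depth becomes 3
  Position 7 '(': depth becomes 4
  Position 8 '(': depth becomes 5
  Position 9 '(': depth becomes 6
  Position 10 '(': depth becomes 7
  Position 11 '(': depth becomes 8
  Position 12 ')': depth becomes 7
  Position 13 '(': depth becomes 8
  Position 14 ')': depth becomes 7
  Position 15 ')': depth becomes 6
  Position 16 ')': depth becomes 5
  Position 17 ')': depth becomes 4
  Position 18 ')': depth becomes 3
  Position 19 ')': depth becomes 2
  Position 20 ')': depth becomes 1
  Position 21 ')': depth becomes 0
Maximum depth reached: 8

8


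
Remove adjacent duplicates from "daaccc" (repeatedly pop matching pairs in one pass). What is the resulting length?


Input: daaccc
Stack-based adjacent duplicate removal:
  Read 'd': push. Stack: d
  Read 'a': push. Stack: da
  Read 'a': matches stack top 'a' => pop. Stack: d
  Read 'c': push. Stack: dc
  Read 'c': matches stack top 'c' => pop. Stack: d
  Read 'c': push. Stack: dc
Final stack: "dc" (length 2)

2


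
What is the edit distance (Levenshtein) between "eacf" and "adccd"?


Computing edit distance: "eacf" -> "adccd"
DP table:
           a    d    c    c    d
      0    1    2    3    4    5
  e   1    1    2    3    4    5
  a   2    1    2    3    4    5
  c   3    2    2    2    3    4
  f   4    3    3    3    3    4
Edit distance = dp[4][5] = 4

4


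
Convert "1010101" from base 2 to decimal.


Input: "1010101" in base 2
Positional expansion:
  Digit '1' (value 1) x 2^6 = 64
  Digit '0' (value 0) x 2^5 = 0
  Digit '1' (value 1) x 2^4 = 16
  Digit '0' (value 0) x 2^3 = 0
  Digit '1' (value 1) x 2^2 = 4
  Digit '0' (value 0) x 2^1 = 0
  Digit '1' (value 1) x 2^0 = 1
Sum = 85

85


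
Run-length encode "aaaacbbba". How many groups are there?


Input: aaaacbbba
Scanning for consecutive runs:
  Group 1: 'a' x 4 (positions 0-3)
  Group 2: 'c' x 1 (positions 4-4)
  Group 3: 'b' x 3 (positions 5-7)
  Group 4: 'a' x 1 (positions 8-8)
Total groups: 4

4


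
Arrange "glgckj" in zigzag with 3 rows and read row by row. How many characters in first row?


Zigzag "glgckj" into 3 rows:
Placing characters:
  'g' => row 0
  'l' => row 1
  'g' => row 2
  'c' => row 1
  'k' => row 0
  'j' => row 1
Rows:
  Row 0: "gk"
  Row 1: "lcj"
  Row 2: "g"
First row length: 2

2


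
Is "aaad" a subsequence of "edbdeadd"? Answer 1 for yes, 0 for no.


Check if "aaad" is a subsequence of "edbdeadd"
Greedy scan:
  Position 0 ('e'): no match needed
  Position 1 ('d'): no match needed
  Position 2 ('b'): no match needed
  Position 3 ('d'): no match needed
  Position 4 ('e'): no match needed
  Position 5 ('a'): matches sub[0] = 'a'
  Position 6 ('d'): no match needed
  Position 7 ('d'): no match needed
Only matched 1/4 characters => not a subsequence

0


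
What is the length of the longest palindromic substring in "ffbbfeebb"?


Input: "ffbbfeebb"
Checking substrings for palindromes:
  [1:5] "fbbf" (len 4) => palindrome
  [0:2] "ff" (len 2) => palindrome
  [2:4] "bb" (len 2) => palindrome
  [5:7] "ee" (len 2) => palindrome
  [7:9] "bb" (len 2) => palindrome
Longest palindromic substring: "fbbf" with length 4

4


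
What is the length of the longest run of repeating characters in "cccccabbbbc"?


Input: "cccccabbbbc"
Scanning for longest run:
  Position 1 ('c'): continues run of 'c', length=2
  Position 2 ('c'): continues run of 'c', length=3
  Position 3 ('c'): continues run of 'c', length=4
  Position 4 ('c'): continues run of 'c', length=5
  Position 5 ('a'): new char, reset run to 1
  Position 6 ('b'): new char, reset run to 1
  Position 7 ('b'): continues run of 'b', length=2
  Position 8 ('b'): continues run of 'b', length=3
  Position 9 ('b'): continues run of 'b', length=4
  Position 10 ('c'): new char, reset run to 1
Longest run: 'c' with length 5

5


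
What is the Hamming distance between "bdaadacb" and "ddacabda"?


Comparing "bdaadacb" and "ddacabda" position by position:
  Position 0: 'b' vs 'd' => differ
  Position 1: 'd' vs 'd' => same
  Position 2: 'a' vs 'a' => same
  Position 3: 'a' vs 'c' => differ
  Position 4: 'd' vs 'a' => differ
  Position 5: 'a' vs 'b' => differ
  Position 6: 'c' vs 'd' => differ
  Position 7: 'b' vs 'a' => differ
Total differences (Hamming distance): 6

6


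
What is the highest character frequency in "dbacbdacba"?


Input: dbacbdacba
Character counts:
  'a': 3
  'b': 3
  'c': 2
  'd': 2
Maximum frequency: 3

3


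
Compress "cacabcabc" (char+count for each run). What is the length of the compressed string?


Input: cacabcabc
Runs:
  'c' x 1 => "c1"
  'a' x 1 => "a1"
  'c' x 1 => "c1"
  'a' x 1 => "a1"
  'b' x 1 => "b1"
  'c' x 1 => "c1"
  'a' x 1 => "a1"
  'b' x 1 => "b1"
  'c' x 1 => "c1"
Compressed: "c1a1c1a1b1c1a1b1c1"
Compressed length: 18

18


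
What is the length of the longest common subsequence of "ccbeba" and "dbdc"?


LCS of "ccbeba" and "dbdc"
DP table:
           d    b    d    c
      0    0    0    0    0
  c   0    0    0    0    1
  c   0    0    0    0    1
  b   0    0    1    1    1
  e   0    0    1    1    1
  b   0    0    1    1    1
  a   0    0    1    1    1
LCS length = dp[6][4] = 1

1


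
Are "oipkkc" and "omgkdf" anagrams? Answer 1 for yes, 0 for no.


Strings: "oipkkc", "omgkdf"
Sorted first:  cikkop
Sorted second: dfgkmo
Differ at position 0: 'c' vs 'd' => not anagrams

0


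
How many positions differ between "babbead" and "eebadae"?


Comparing "babbead" and "eebadae" position by position:
  Position 0: 'b' vs 'e' => DIFFER
  Position 1: 'a' vs 'e' => DIFFER
  Position 2: 'b' vs 'b' => same
  Position 3: 'b' vs 'a' => DIFFER
  Position 4: 'e' vs 'd' => DIFFER
  Position 5: 'a' vs 'a' => same
  Position 6: 'd' vs 'e' => DIFFER
Positions that differ: 5

5


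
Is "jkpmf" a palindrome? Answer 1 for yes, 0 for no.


Input: jkpmf
Reversed: fmpkj
  Compare pos 0 ('j') with pos 4 ('f'): MISMATCH
  Compare pos 1 ('k') with pos 3 ('m'): MISMATCH
Result: not a palindrome

0


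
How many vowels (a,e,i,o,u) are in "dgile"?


Input: dgile
Checking each character:
  'd' at position 0: consonant
  'g' at position 1: consonant
  'i' at position 2: vowel (running total: 1)
  'l' at position 3: consonant
  'e' at position 4: vowel (running total: 2)
Total vowels: 2

2


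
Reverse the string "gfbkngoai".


Input: gfbkngoai
Reading characters right to left:
  Position 8: 'i'
  Position 7: 'a'
  Position 6: 'o'
  Position 5: 'g'
  Position 4: 'n'
  Position 3: 'k'
  Position 2: 'b'
  Position 1: 'f'
  Position 0: 'g'
Reversed: iaognkbfg

iaognkbfg


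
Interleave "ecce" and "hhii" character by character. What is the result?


Interleaving "ecce" and "hhii":
  Position 0: 'e' from first, 'h' from second => "eh"
  Position 1: 'c' from first, 'h' from second => "ch"
  Position 2: 'c' from first, 'i' from second => "ci"
  Position 3: 'e' from first, 'i' from second => "ei"
Result: ehchciei

ehchciei


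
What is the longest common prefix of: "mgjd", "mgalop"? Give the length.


Words: mgjd, mgalop
  Position 0: all 'm' => match
  Position 1: all 'g' => match
  Position 2: ('j', 'a') => mismatch, stop
LCP = "mg" (length 2)

2


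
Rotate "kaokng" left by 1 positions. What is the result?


Input: "kaokng", rotate left by 1
First 1 characters: "k"
Remaining characters: "aokng"
Concatenate remaining + first: "aokng" + "k" = "aokngk"

aokngk


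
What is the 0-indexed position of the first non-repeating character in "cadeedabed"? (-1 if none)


Input: cadeedabed
Character frequencies:
  'a': 2
  'b': 1
  'c': 1
  'd': 3
  'e': 3
Scanning left to right for freq == 1:
  Position 0 ('c'): unique! => answer = 0

0


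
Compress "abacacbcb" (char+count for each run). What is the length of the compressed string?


Input: abacacbcb
Runs:
  'a' x 1 => "a1"
  'b' x 1 => "b1"
  'a' x 1 => "a1"
  'c' x 1 => "c1"
  'a' x 1 => "a1"
  'c' x 1 => "c1"
  'b' x 1 => "b1"
  'c' x 1 => "c1"
  'b' x 1 => "b1"
Compressed: "a1b1a1c1a1c1b1c1b1"
Compressed length: 18

18


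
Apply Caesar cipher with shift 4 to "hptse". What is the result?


Caesar cipher: shift "hptse" by 4
  'h' (pos 7) + 4 = pos 11 = 'l'
  'p' (pos 15) + 4 = pos 19 = 't'
  't' (pos 19) + 4 = pos 23 = 'x'
  's' (pos 18) + 4 = pos 22 = 'w'
  'e' (pos 4) + 4 = pos 8 = 'i'
Result: ltxwi

ltxwi


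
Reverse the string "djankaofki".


Input: djankaofki
Reading characters right to left:
  Position 9: 'i'
  Position 8: 'k'
  Position 7: 'f'
  Position 6: 'o'
  Position 5: 'a'
  Position 4: 'k'
  Position 3: 'n'
  Position 2: 'a'
  Position 1: 'j'
  Position 0: 'd'
Reversed: ikfoaknajd

ikfoaknajd


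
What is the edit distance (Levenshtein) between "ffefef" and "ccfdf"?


Computing edit distance: "ffefef" -> "ccfdf"
DP table:
           c    c    f    d    f
      0    1    2    3    4    5
  f   1    1    2    2    3    4
  f   2    2    2    2    3    3
  e   3    3    3    3    3    4
  f   4    4    4    3    4    3
  e   5    5    5    4    4    4
  f   6    6    6    5    5    4
Edit distance = dp[6][5] = 4

4


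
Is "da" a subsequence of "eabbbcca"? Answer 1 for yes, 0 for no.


Check if "da" is a subsequence of "eabbbcca"
Greedy scan:
  Position 0 ('e'): no match needed
  Position 1 ('a'): no match needed
  Position 2 ('b'): no match needed
  Position 3 ('b'): no match needed
  Position 4 ('b'): no match needed
  Position 5 ('c'): no match needed
  Position 6 ('c'): no match needed
  Position 7 ('a'): no match needed
Only matched 0/2 characters => not a subsequence

0


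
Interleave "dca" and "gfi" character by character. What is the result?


Interleaving "dca" and "gfi":
  Position 0: 'd' from first, 'g' from second => "dg"
  Position 1: 'c' from first, 'f' from second => "cf"
  Position 2: 'a' from first, 'i' from second => "ai"
Result: dgcfai

dgcfai


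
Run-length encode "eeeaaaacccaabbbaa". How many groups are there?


Input: eeeaaaacccaabbbaa
Scanning for consecutive runs:
  Group 1: 'e' x 3 (positions 0-2)
  Group 2: 'a' x 4 (positions 3-6)
  Group 3: 'c' x 3 (positions 7-9)
  Group 4: 'a' x 2 (positions 10-11)
  Group 5: 'b' x 3 (positions 12-14)
  Group 6: 'a' x 2 (positions 15-16)
Total groups: 6

6


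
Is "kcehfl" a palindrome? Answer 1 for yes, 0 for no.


Input: kcehfl
Reversed: lfheck
  Compare pos 0 ('k') with pos 5 ('l'): MISMATCH
  Compare pos 1 ('c') with pos 4 ('f'): MISMATCH
  Compare pos 2 ('e') with pos 3 ('h'): MISMATCH
Result: not a palindrome

0


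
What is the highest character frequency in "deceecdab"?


Input: deceecdab
Character counts:
  'a': 1
  'b': 1
  'c': 2
  'd': 2
  'e': 3
Maximum frequency: 3

3


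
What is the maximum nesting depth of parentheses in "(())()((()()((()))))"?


Input: "(())()((()()((()))))"
Tracking depth:
  Position 0 '(': depth becomes 1
  Position 1 '(': depth becomes 2
  Position 2 ')': depth becomes 1
  Position 3 ')': depth becomes 0
  Position 4 '(': depth becomes 1
  Position 5 ')': depth becomes 0
  Position 6 '(': depth becomes 1
  Position 7 '(': depth becomes 2
  Position 8 '(': depth becomes 3
  Position 9 ')': depth becomes 2
  Position 10 '(': depth becomes 3
  Position 11 ')': depth becomes 2
  Position 12 '(': depth becomes 3
  Position 13 '(': depth becomes 4
  Position 14 '(': depth becomes 5
  Position 15 ')': depth becomes 4
  Position 16 ')': depth becomes 3
  Position 17 ')': depth becomes 2
  Position 18 ')': depth becomes 1
  Position 19 ')': depth becomes 0
Maximum depth reached: 5

5


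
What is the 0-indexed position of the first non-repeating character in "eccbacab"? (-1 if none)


Input: eccbacab
Character frequencies:
  'a': 2
  'b': 2
  'c': 3
  'e': 1
Scanning left to right for freq == 1:
  Position 0 ('e'): unique! => answer = 0

0


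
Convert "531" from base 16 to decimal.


Input: "531" in base 16
Positional expansion:
  Digit '5' (value 5) x 16^2 = 1280
  Digit '3' (value 3) x 16^1 = 48
  Digit '1' (value 1) x 16^0 = 1
Sum = 1329

1329


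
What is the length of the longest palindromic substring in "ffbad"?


Input: "ffbad"
Checking substrings for palindromes:
  [0:2] "ff" (len 2) => palindrome
Longest palindromic substring: "ff" with length 2

2


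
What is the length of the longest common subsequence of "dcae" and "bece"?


LCS of "dcae" and "bece"
DP table:
           b    e    c    e
      0    0    0    0    0
  d   0    0    0    0    0
  c   0    0    0    1    1
  a   0    0    0    1    1
  e   0    0    1    1    2
LCS length = dp[4][4] = 2

2


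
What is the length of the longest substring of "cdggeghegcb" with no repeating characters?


Input: "cdggeghegcb"
Sliding window (track last position of each char):
  Position 0 ('c'): window [0,0] length 1 -- new best
  Position 1 ('d'): window [0,1] length 2 -- new best
  Position 2 ('g'): window [0,2] length 3 -- new best
  Position 3 ('g'): repeat (last at 2), move window start to 3
  Position 3 ('g'): window [3,3] length 1
  Position 4 ('e'): window [3,4] length 2
  Position 5 ('g'): repeat (last at 3), move window start to 4
  Position 5 ('g'): window [4,5] length 2
  Position 6 ('h'): window [4,6] length 3
  Position 7 ('e'): repeat (last at 4), move window start to 5
  Position 7 ('e'): window [5,7] length 3
  Position 8 ('g'): repeat (last at 5), move window start to 6
  Position 8 ('g'): window [6,8] length 3
  Position 9 ('c'): window [6,9] length 4 -- new best
  Position 10 ('b'): window [6,10] length 5 -- new best
Longest substring with no repeats: "hegcb" with length 5

5


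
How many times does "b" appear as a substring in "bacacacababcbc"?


Searching for "b" in "bacacacababcbc"
Scanning each position:
  Position 0: "b" => MATCH
  Position 1: "a" => no
  Position 2: "c" => no
  Position 3: "a" => no
  Position 4: "c" => no
  Position 5: "a" => no
  Position 6: "c" => no
  Position 7: "a" => no
  Position 8: "b" => MATCH
  Position 9: "a" => no
  Position 10: "b" => MATCH
  Position 11: "c" => no
  Position 12: "b" => MATCH
  Position 13: "c" => no
Total occurrences: 4

4


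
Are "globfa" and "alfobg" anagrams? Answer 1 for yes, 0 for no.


Strings: "globfa", "alfobg"
Sorted first:  abfglo
Sorted second: abfglo
Sorted forms match => anagrams

1


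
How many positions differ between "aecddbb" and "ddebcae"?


Comparing "aecddbb" and "ddebcae" position by position:
  Position 0: 'a' vs 'd' => DIFFER
  Position 1: 'e' vs 'd' => DIFFER
  Position 2: 'c' vs 'e' => DIFFER
  Position 3: 'd' vs 'b' => DIFFER
  Position 4: 'd' vs 'c' => DIFFER
  Position 5: 'b' vs 'a' => DIFFER
  Position 6: 'b' vs 'e' => DIFFER
Positions that differ: 7

7


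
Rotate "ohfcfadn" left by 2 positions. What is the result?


Input: "ohfcfadn", rotate left by 2
First 2 characters: "oh"
Remaining characters: "fcfadn"
Concatenate remaining + first: "fcfadn" + "oh" = "fcfadnoh"

fcfadnoh


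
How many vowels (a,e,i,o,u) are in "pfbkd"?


Input: pfbkd
Checking each character:
  'p' at position 0: consonant
  'f' at position 1: consonant
  'b' at position 2: consonant
  'k' at position 3: consonant
  'd' at position 4: consonant
Total vowels: 0

0


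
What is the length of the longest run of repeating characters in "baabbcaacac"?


Input: "baabbcaacac"
Scanning for longest run:
  Position 1 ('a'): new char, reset run to 1
  Position 2 ('a'): continues run of 'a', length=2
  Position 3 ('b'): new char, reset run to 1
  Position 4 ('b'): continues run of 'b', length=2
  Position 5 ('c'): new char, reset run to 1
  Position 6 ('a'): new char, reset run to 1
  Position 7 ('a'): continues run of 'a', length=2
  Position 8 ('c'): new char, reset run to 1
  Position 9 ('a'): new char, reset run to 1
  Position 10 ('c'): new char, reset run to 1
Longest run: 'a' with length 2

2


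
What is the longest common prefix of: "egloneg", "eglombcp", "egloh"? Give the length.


Words: egloneg, eglombcp, egloh
  Position 0: all 'e' => match
  Position 1: all 'g' => match
  Position 2: all 'l' => match
  Position 3: all 'o' => match
  Position 4: ('n', 'm', 'h') => mismatch, stop
LCP = "eglo" (length 4)

4


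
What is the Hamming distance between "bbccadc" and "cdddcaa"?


Comparing "bbccadc" and "cdddcaa" position by position:
  Position 0: 'b' vs 'c' => differ
  Position 1: 'b' vs 'd' => differ
  Position 2: 'c' vs 'd' => differ
  Position 3: 'c' vs 'd' => differ
  Position 4: 'a' vs 'c' => differ
  Position 5: 'd' vs 'a' => differ
  Position 6: 'c' vs 'a' => differ
Total differences (Hamming distance): 7

7


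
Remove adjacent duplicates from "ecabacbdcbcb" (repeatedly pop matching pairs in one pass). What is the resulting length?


Input: ecabacbdcbcb
Stack-based adjacent duplicate removal:
  Read 'e': push. Stack: e
  Read 'c': push. Stack: ec
  Read 'a': push. Stack: eca
  Read 'b': push. Stack: ecab
  Read 'a': push. Stack: ecaba
  Read 'c': push. Stack: ecabac
  Read 'b': push. Stack: ecabacb
  Read 'd': push. Stack: ecabacbd
  Read 'c': push. Stack: ecabacbdc
  Read 'b': push. Stack: ecabacbdcb
  Read 'c': push. Stack: ecabacbdcbc
  Read 'b': push. Stack: ecabacbdcbcb
Final stack: "ecabacbdcbcb" (length 12)

12


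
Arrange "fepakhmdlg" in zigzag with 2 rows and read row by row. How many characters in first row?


Zigzag "fepakhmdlg" into 2 rows:
Placing characters:
  'f' => row 0
  'e' => row 1
  'p' => row 0
  'a' => row 1
  'k' => row 0
  'h' => row 1
  'm' => row 0
  'd' => row 1
  'l' => row 0
  'g' => row 1
Rows:
  Row 0: "fpkml"
  Row 1: "eahdg"
First row length: 5

5


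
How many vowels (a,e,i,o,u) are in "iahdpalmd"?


Input: iahdpalmd
Checking each character:
  'i' at position 0: vowel (running total: 1)
  'a' at position 1: vowel (running total: 2)
  'h' at position 2: consonant
  'd' at position 3: consonant
  'p' at position 4: consonant
  'a' at position 5: vowel (running total: 3)
  'l' at position 6: consonant
  'm' at position 7: consonant
  'd' at position 8: consonant
Total vowels: 3

3


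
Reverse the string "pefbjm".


Input: pefbjm
Reading characters right to left:
  Position 5: 'm'
  Position 4: 'j'
  Position 3: 'b'
  Position 2: 'f'
  Position 1: 'e'
  Position 0: 'p'
Reversed: mjbfep

mjbfep


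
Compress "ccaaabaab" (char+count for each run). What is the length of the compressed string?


Input: ccaaabaab
Runs:
  'c' x 2 => "c2"
  'a' x 3 => "a3"
  'b' x 1 => "b1"
  'a' x 2 => "a2"
  'b' x 1 => "b1"
Compressed: "c2a3b1a2b1"
Compressed length: 10

10


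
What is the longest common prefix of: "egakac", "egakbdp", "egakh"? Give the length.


Words: egakac, egakbdp, egakh
  Position 0: all 'e' => match
  Position 1: all 'g' => match
  Position 2: all 'a' => match
  Position 3: all 'k' => match
  Position 4: ('a', 'b', 'h') => mismatch, stop
LCP = "egak" (length 4)

4


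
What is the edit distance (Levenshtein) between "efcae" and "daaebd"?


Computing edit distance: "efcae" -> "daaebd"
DP table:
           d    a    a    e    b    d
      0    1    2    3    4    5    6
  e   1    1    2    3    3    4    5
  f   2    2    2    3    4    4    5
  c   3    3    3    3    4    5    5
  a   4    4    3    3    4    5    6
  e   5    5    4    4    3    4    5
Edit distance = dp[5][6] = 5

5


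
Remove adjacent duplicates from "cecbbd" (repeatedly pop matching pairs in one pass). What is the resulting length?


Input: cecbbd
Stack-based adjacent duplicate removal:
  Read 'c': push. Stack: c
  Read 'e': push. Stack: ce
  Read 'c': push. Stack: cec
  Read 'b': push. Stack: cecb
  Read 'b': matches stack top 'b' => pop. Stack: cec
  Read 'd': push. Stack: cecd
Final stack: "cecd" (length 4)

4


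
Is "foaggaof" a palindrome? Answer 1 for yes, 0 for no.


Input: foaggaof
Reversed: foaggaof
  Compare pos 0 ('f') with pos 7 ('f'): match
  Compare pos 1 ('o') with pos 6 ('o'): match
  Compare pos 2 ('a') with pos 5 ('a'): match
  Compare pos 3 ('g') with pos 4 ('g'): match
Result: palindrome

1


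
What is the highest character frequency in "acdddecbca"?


Input: acdddecbca
Character counts:
  'a': 2
  'b': 1
  'c': 3
  'd': 3
  'e': 1
Maximum frequency: 3

3


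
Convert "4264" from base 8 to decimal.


Input: "4264" in base 8
Positional expansion:
  Digit '4' (value 4) x 8^3 = 2048
  Digit '2' (value 2) x 8^2 = 128
  Digit '6' (value 6) x 8^1 = 48
  Digit '4' (value 4) x 8^0 = 4
Sum = 2228

2228


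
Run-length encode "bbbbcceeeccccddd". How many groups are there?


Input: bbbbcceeeccccddd
Scanning for consecutive runs:
  Group 1: 'b' x 4 (positions 0-3)
  Group 2: 'c' x 2 (positions 4-5)
  Group 3: 'e' x 3 (positions 6-8)
  Group 4: 'c' x 4 (positions 9-12)
  Group 5: 'd' x 3 (positions 13-15)
Total groups: 5

5


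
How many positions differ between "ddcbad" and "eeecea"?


Comparing "ddcbad" and "eeecea" position by position:
  Position 0: 'd' vs 'e' => DIFFER
  Position 1: 'd' vs 'e' => DIFFER
  Position 2: 'c' vs 'e' => DIFFER
  Position 3: 'b' vs 'c' => DIFFER
  Position 4: 'a' vs 'e' => DIFFER
  Position 5: 'd' vs 'a' => DIFFER
Positions that differ: 6

6


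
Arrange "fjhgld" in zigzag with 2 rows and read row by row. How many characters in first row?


Zigzag "fjhgld" into 2 rows:
Placing characters:
  'f' => row 0
  'j' => row 1
  'h' => row 0
  'g' => row 1
  'l' => row 0
  'd' => row 1
Rows:
  Row 0: "fhl"
  Row 1: "jgd"
First row length: 3

3


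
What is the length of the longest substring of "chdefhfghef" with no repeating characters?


Input: "chdefhfghef"
Sliding window (track last position of each char):
  Position 0 ('c'): window [0,0] length 1 -- new best
  Position 1 ('h'): window [0,1] length 2 -- new best
  Position 2 ('d'): window [0,2] length 3 -- new best
  Position 3 ('e'): window [0,3] length 4 -- new best
  Position 4 ('f'): window [0,4] length 5 -- new best
  Position 5 ('h'): repeat (last at 1), move window start to 2
  Position 5 ('h'): window [2,5] length 4
  Position 6 ('f'): repeat (last at 4), move window start to 5
  Position 6 ('f'): window [5,6] length 2
  Position 7 ('g'): window [5,7] length 3
  Position 8 ('h'): repeat (last at 5), move window start to 6
  Position 8 ('h'): window [6,8] length 3
  Position 9 ('e'): window [6,9] length 4
  Position 10 ('f'): repeat (last at 6), move window start to 7
  Position 10 ('f'): window [7,10] length 4
Longest substring with no repeats: "chdef" with length 5

5


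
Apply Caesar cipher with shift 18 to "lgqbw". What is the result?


Caesar cipher: shift "lgqbw" by 18
  'l' (pos 11) + 18 = pos 3 = 'd'
  'g' (pos 6) + 18 = pos 24 = 'y'
  'q' (pos 16) + 18 = pos 8 = 'i'
  'b' (pos 1) + 18 = pos 19 = 't'
  'w' (pos 22) + 18 = pos 14 = 'o'
Result: dyito

dyito


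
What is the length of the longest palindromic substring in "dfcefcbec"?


Input: "dfcefcbec"
Checking substrings for palindromes:
  No multi-char palindromic substrings found
Longest palindromic substring: "d" with length 1

1


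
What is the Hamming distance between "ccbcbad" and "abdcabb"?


Comparing "ccbcbad" and "abdcabb" position by position:
  Position 0: 'c' vs 'a' => differ
  Position 1: 'c' vs 'b' => differ
  Position 2: 'b' vs 'd' => differ
  Position 3: 'c' vs 'c' => same
  Position 4: 'b' vs 'a' => differ
  Position 5: 'a' vs 'b' => differ
  Position 6: 'd' vs 'b' => differ
Total differences (Hamming distance): 6

6


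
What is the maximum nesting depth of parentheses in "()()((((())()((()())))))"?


Input: "()()((((())()((()())))))"
Tracking depth:
  Position 0 '(': depth becomes 1
  Position 1 ')': depth becomes 0
  Position 2 '(': depth becomes 1
  Position 3 ')': depth becomes 0
  Position 4 '(': depth becomes 1
  Position 5 '(': depth becomes 2
  Position 6 '(': depth becomes 3
  Position 7 '(': depth becomes 4
  Position 8 '(': depth becomes 5
  Position 9 ')': depth becomes 4
  Position 10 ')': depth becomes 3
  Position 11 '(': depth becomes 4
  Position 12 ')': depth becomes 3
  Position 13 '(': depth becomes 4
  Position 14 '(': depth becomes 5
  Position 15 '(': depth becomes 6
  Position 16 ')': depth becomes 5
  Position 17 '(': depth becomes 6
  Position 18 ')': depth becomes 5
  Position 19 ')': depth becomes 4
  Position 20 ')': depth becomes 3
  Position 21 ')': depth becomes 2
  Position 22 ')': depth becomes 1
  Position 23 ')': depth becomes 0
Maximum depth reached: 6

6


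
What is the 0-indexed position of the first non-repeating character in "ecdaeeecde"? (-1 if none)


Input: ecdaeeecde
Character frequencies:
  'a': 1
  'c': 2
  'd': 2
  'e': 5
Scanning left to right for freq == 1:
  Position 0 ('e'): freq=5, skip
  Position 1 ('c'): freq=2, skip
  Position 2 ('d'): freq=2, skip
  Position 3 ('a'): unique! => answer = 3

3


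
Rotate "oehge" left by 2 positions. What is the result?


Input: "oehge", rotate left by 2
First 2 characters: "oe"
Remaining characters: "hge"
Concatenate remaining + first: "hge" + "oe" = "hgeoe"

hgeoe


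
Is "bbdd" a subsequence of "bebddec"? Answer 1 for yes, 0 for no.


Check if "bbdd" is a subsequence of "bebddec"
Greedy scan:
  Position 0 ('b'): matches sub[0] = 'b'
  Position 1 ('e'): no match needed
  Position 2 ('b'): matches sub[1] = 'b'
  Position 3 ('d'): matches sub[2] = 'd'
  Position 4 ('d'): matches sub[3] = 'd'
  Position 5 ('e'): no match needed
  Position 6 ('c'): no match needed
All 4 characters matched => is a subsequence

1


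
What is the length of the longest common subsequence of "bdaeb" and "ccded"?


LCS of "bdaeb" and "ccded"
DP table:
           c    c    d    e    d
      0    0    0    0    0    0
  b   0    0    0    0    0    0
  d   0    0    0    1    1    1
  a   0    0    0    1    1    1
  e   0    0    0    1    2    2
  b   0    0    0    1    2    2
LCS length = dp[5][5] = 2

2


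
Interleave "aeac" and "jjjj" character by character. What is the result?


Interleaving "aeac" and "jjjj":
  Position 0: 'a' from first, 'j' from second => "aj"
  Position 1: 'e' from first, 'j' from second => "ej"
  Position 2: 'a' from first, 'j' from second => "aj"
  Position 3: 'c' from first, 'j' from second => "cj"
Result: ajejajcj

ajejajcj


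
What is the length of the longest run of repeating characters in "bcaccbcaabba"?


Input: "bcaccbcaabba"
Scanning for longest run:
  Position 1 ('c'): new char, reset run to 1
  Position 2 ('a'): new char, reset run to 1
  Position 3 ('c'): new char, reset run to 1
  Position 4 ('c'): continues run of 'c', length=2
  Position 5 ('b'): new char, reset run to 1
  Position 6 ('c'): new char, reset run to 1
  Position 7 ('a'): new char, reset run to 1
  Position 8 ('a'): continues run of 'a', length=2
  Position 9 ('b'): new char, reset run to 1
  Position 10 ('b'): continues run of 'b', length=2
  Position 11 ('a'): new char, reset run to 1
Longest run: 'c' with length 2

2


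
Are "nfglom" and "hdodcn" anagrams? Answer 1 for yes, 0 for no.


Strings: "nfglom", "hdodcn"
Sorted first:  fglmno
Sorted second: cddhno
Differ at position 0: 'f' vs 'c' => not anagrams

0


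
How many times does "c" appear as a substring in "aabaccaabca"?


Searching for "c" in "aabaccaabca"
Scanning each position:
  Position 0: "a" => no
  Position 1: "a" => no
  Position 2: "b" => no
  Position 3: "a" => no
  Position 4: "c" => MATCH
  Position 5: "c" => MATCH
  Position 6: "a" => no
  Position 7: "a" => no
  Position 8: "b" => no
  Position 9: "c" => MATCH
  Position 10: "a" => no
Total occurrences: 3

3


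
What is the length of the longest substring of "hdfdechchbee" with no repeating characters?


Input: "hdfdechchbee"
Sliding window (track last position of each char):
  Position 0 ('h'): window [0,0] length 1 -- new best
  Position 1 ('d'): window [0,1] length 2 -- new best
  Position 2 ('f'): window [0,2] length 3 -- new best
  Position 3 ('d'): repeat (last at 1), move window start to 2
  Position 3 ('d'): window [2,3] length 2
  Position 4 ('e'): window [2,4] length 3
  Position 5 ('c'): window [2,5] length 4 -- new best
  Position 6 ('h'): window [2,6] length 5 -- new best
  Position 7 ('c'): repeat (last at 5), move window start to 6
  Position 7 ('c'): window [6,7] length 2
  Position 8 ('h'): repeat (last at 6), move window start to 7
  Position 8 ('h'): window [7,8] length 2
  Position 9 ('b'): window [7,9] length 3
  Position 10 ('e'): window [7,10] length 4
  Position 11 ('e'): repeat (last at 10), move window start to 11
  Position 11 ('e'): window [11,11] length 1
Longest substring with no repeats: "fdech" with length 5

5


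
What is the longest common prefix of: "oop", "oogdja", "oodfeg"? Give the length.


Words: oop, oogdja, oodfeg
  Position 0: all 'o' => match
  Position 1: all 'o' => match
  Position 2: ('p', 'g', 'd') => mismatch, stop
LCP = "oo" (length 2)

2


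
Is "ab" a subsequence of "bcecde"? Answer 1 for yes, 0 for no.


Check if "ab" is a subsequence of "bcecde"
Greedy scan:
  Position 0 ('b'): no match needed
  Position 1 ('c'): no match needed
  Position 2 ('e'): no match needed
  Position 3 ('c'): no match needed
  Position 4 ('d'): no match needed
  Position 5 ('e'): no match needed
Only matched 0/2 characters => not a subsequence

0


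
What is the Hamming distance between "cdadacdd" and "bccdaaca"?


Comparing "cdadacdd" and "bccdaaca" position by position:
  Position 0: 'c' vs 'b' => differ
  Position 1: 'd' vs 'c' => differ
  Position 2: 'a' vs 'c' => differ
  Position 3: 'd' vs 'd' => same
  Position 4: 'a' vs 'a' => same
  Position 5: 'c' vs 'a' => differ
  Position 6: 'd' vs 'c' => differ
  Position 7: 'd' vs 'a' => differ
Total differences (Hamming distance): 6

6


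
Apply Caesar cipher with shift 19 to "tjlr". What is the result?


Caesar cipher: shift "tjlr" by 19
  't' (pos 19) + 19 = pos 12 = 'm'
  'j' (pos 9) + 19 = pos 2 = 'c'
  'l' (pos 11) + 19 = pos 4 = 'e'
  'r' (pos 17) + 19 = pos 10 = 'k'
Result: mcek

mcek


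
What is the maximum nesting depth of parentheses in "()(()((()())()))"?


Input: "()(()((()())()))"
Tracking depth:
  Position 0 '(': depth becomes 1
  Position 1 ')': depth becomes 0
  Position 2 '(': depth becomes 1
  Position 3 '(': depth becomes 2
  Position 4 ')': depth becomes 1
  Position 5 '(': depth becomes 2
  Position 6 '(': depth becomes 3
  Position 7 '(': depth becomes 4
  Position 8 ')': depth becomes 3
  Position 9 '(': depth becomes 4
  Position 10 ')': depth becomes 3
  Position 11 ')': depth becomes 2
  Position 12 '(': depth becomes 3
  Position 13 ')': depth becomes 2
  Position 14 ')': depth becomes 1
  Position 15 ')': depth becomes 0
Maximum depth reached: 4

4


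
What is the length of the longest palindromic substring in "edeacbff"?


Input: "edeacbff"
Checking substrings for palindromes:
  [0:3] "ede" (len 3) => palindrome
  [6:8] "ff" (len 2) => palindrome
Longest palindromic substring: "ede" with length 3

3


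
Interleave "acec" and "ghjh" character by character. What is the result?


Interleaving "acec" and "ghjh":
  Position 0: 'a' from first, 'g' from second => "ag"
  Position 1: 'c' from first, 'h' from second => "ch"
  Position 2: 'e' from first, 'j' from second => "ej"
  Position 3: 'c' from first, 'h' from second => "ch"
Result: agchejch

agchejch
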